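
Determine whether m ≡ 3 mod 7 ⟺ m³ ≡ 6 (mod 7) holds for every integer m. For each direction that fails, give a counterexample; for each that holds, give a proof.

(⇒) Suppose m ≡ 3 mod 7. Write m = 7j + 3. Then (7j + 3)³ = 343j³ + 441j² + 189j + 27 = 7(49j³ + 63j² + 27j + 3) + 6, so m³ ≡ 6 (mod 7).

(⇐) This fails: take m = 5. Then 5³ = 125 ≡ 6 (mod 7), yet 5 ≡ 5 (mod 7), not 3.

Only the forward implication holds.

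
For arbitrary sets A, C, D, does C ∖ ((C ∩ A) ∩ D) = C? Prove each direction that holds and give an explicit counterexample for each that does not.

(⊆) Let x ∈ C ∖ ((C ∩ A) ∩ D). Then either x ∈ C and x ∉ A, D; or x ∈ A ∩ C and x ∉ D; or x ∈ C ∩ D and x ∉ A. In each case x ∈ C, so C ∖ ((C ∩ A) ∩ D) ⊆ C.

(⊇) This inclusion fails. Take A = {1}, C = {1}, D = {1}; then 1 ∈ C but 1 ∉ C ∖ ((C ∩ A) ∩ D).

(⊆) holds; (⊇) fails.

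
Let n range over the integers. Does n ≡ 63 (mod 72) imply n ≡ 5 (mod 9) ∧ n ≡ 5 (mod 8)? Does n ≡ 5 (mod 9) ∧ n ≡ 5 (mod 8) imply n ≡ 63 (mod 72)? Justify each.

Neither direction holds.

Forward direction. This fails: n = 63 gives 63 ≡ 63 (mod 72) but 63 ≡ 0 (mod 9), so the conjunction on the right does not hold.

Converse. This fails: n = 5 satisfies both congruences on the right (5 ≡ 5 mod 9 and 5 ≡ 5 mod 8) yet 5 ≡ 5 (mod 72), not 63.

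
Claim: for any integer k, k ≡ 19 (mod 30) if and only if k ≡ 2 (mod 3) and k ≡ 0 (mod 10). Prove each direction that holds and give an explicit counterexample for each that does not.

Neither implication holds.

(→) This fails: k = 19 gives 19 ≡ 19 (mod 30) but 19 ≡ 1 (mod 3), so the conjunction on the right does not hold.

(←) This fails: k = 20 satisfies both congruences on the right (20 ≡ 2 mod 3 and 20 ≡ 0 mod 10) yet 20 ≡ 20 (mod 30), not 19.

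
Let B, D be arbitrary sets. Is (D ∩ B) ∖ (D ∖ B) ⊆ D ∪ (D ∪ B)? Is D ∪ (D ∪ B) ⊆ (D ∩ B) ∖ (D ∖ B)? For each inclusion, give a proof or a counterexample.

Forward inclusion. Let x ∈ (D ∩ B) ∖ (D ∖ B). Then x ∈ B ∩ D, from which x ∈ D ∪ (D ∪ B).

Reverse inclusion. This inclusion fails. Take B = {1}, D = ∅; then 1 ∈ D ∪ (D ∪ B) but 1 ∉ (D ∩ B) ∖ (D ∖ B).

The sets are not equal: only the forward inclusion holds.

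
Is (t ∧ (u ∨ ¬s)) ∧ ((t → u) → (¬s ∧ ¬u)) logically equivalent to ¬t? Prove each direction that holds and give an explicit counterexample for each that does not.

(→) This fails. Under u = F, t = T, s = F, the left side is true but the right side is false.

(←) This fails. Under u = F, t = F, s = F, the left side is false but the right side is true.

Neither implication holds.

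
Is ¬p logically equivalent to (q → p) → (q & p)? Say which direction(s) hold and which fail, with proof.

(⇒) This fails. Under p = F, q = F, the left side is true but the right side is false.

(⇐) This fails. Under p = T, q = T, the left side is false but the right side is true.

Neither implication holds.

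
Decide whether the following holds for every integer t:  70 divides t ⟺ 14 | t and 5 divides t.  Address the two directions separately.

(⟹) If 70 ∣ t, write t = 70q. Since 70 = 5·14, t = 14·(5q), so 14 ∣ t; and since 70 = 14·5, t = 5·(14q), so 5 ∣ t.

(⟸) Suppose 14 ∣ t and 5 ∣ t. Any common multiple of 14 and 5 is a multiple of their lcm; here gcd(14, 5) = 1, so lcm(14, 5) = 14·5 = 70, so 70 ∣ t.

Both implications hold.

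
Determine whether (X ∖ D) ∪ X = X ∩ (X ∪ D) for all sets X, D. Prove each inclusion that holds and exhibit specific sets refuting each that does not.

Both inclusions hold.

(⊆) Let x ∈ (X ∖ D) ∪ X. Then either x ∈ X and x ∉ D; or x ∈ X ∩ D. In each case x ∈ X ∩ (X ∪ D), so (X ∖ D) ∪ X ⊆ X ∩ (X ∪ D).

(⊇) Let x ∈ X ∩ (X ∪ D). Then either x ∈ X and x ∉ D; or x ∈ X ∩ D. In each case x ∈ (X ∖ D) ∪ X, so X ∩ (X ∪ D) ⊆ (X ∖ D) ∪ X.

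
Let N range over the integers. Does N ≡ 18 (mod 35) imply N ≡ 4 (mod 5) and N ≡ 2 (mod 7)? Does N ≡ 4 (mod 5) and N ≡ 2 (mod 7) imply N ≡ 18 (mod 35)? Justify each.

[⇒] This fails: N = 18 gives 18 ≡ 18 (mod 35) but 18 ≡ 3 (mod 5), so the conjunction on the right does not hold.

[⇐] This fails: N = 9 satisfies both congruences on the right (9 ≡ 4 mod 5 and 9 ≡ 2 mod 7) yet 9 ≡ 9 (mod 35), not 18.

Both directions fail.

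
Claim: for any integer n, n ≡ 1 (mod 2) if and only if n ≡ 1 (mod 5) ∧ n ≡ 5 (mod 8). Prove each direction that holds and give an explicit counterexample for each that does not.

(⇒) This fails: n = 1 gives 1 ≡ 1 (mod 2) but 1 ≡ 1 (mod 8), so the conjunction on the right does not hold.

(⇐) Conversely, if n ≡ 1 (mod 5) and n ≡ 5 (mod 8), then by the Chinese remainder theorem n ≡ 21 (mod 40). Since 21 ≡ 1 (mod 2) and 2 ∣ 40, we get n ≡ 1 (mod 2).

Only the reverse direction holds.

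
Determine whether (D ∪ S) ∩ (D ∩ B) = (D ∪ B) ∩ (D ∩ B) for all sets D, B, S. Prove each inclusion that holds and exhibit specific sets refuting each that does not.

Forward inclusion. Let x ∈ (D ∪ S) ∩ (D ∩ B). Then either x ∈ D ∩ B and x ∉ S; or x ∈ D ∩ B ∩ S. In each case x ∈ (D ∪ B) ∩ (D ∩ B), so (D ∪ S) ∩ (D ∩ B) ⊆ (D ∪ B) ∩ (D ∩ B).

Reverse inclusion. Let x ∈ (D ∪ B) ∩ (D ∩ B). Then either x ∈ D ∩ B and x ∉ S; or x ∈ D ∩ B ∩ S. In each case x ∈ (D ∪ S) ∩ (D ∩ B), so (D ∪ B) ∩ (D ∩ B) ⊆ (D ∪ S) ∩ (D ∩ B).

Both inclusions hold; the sets are equal.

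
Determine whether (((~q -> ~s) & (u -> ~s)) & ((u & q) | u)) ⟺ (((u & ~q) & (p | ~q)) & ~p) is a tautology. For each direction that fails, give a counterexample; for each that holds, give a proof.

Neither direction holds.

[⇒] This fails. Under q = T, s = F, p = F, u = T, the left side is true but the right side is false.

[⇐] This fails. Under q = F, s = T, p = F, u = T, the left side is false but the right side is true.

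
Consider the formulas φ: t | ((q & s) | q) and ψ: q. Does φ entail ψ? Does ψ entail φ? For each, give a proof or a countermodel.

(⇒) fails; (⇐) holds.

(⇐) Assume the antecedent. If t is true, t | ((q & s) | q) reduces to true regardless of the other variables. If t is false, the antecedent forces (t = F, q = T, s = F) or (t = F, q = T, s = T), and t | ((q & s) | q) holds there. Either way t | ((q & s) | q) holds.

(⇒) This fails. Under t = T, q = F, s = F, the left side is true but the right side is false.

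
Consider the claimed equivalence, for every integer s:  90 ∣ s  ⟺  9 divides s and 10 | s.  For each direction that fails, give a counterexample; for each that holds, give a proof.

Both directions hold.

(⇒) If 90 ∣ s, write s = 90q. Since 90 = 10·9, s = 9·(10q), so 9 ∣ s; and since 90 = 9·10, s = 10·(9q), so 10 ∣ s.

(⇐) Suppose 9 ∣ s and 10 ∣ s. Any common multiple of 9 and 10 is a multiple of their lcm; here gcd(9, 10) = 1, so lcm(9, 10) = 9·10 = 90, so 90 ∣ s.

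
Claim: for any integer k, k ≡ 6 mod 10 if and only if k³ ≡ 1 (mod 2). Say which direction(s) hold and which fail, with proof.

Forward direction. This fails: take k = 6. Then 6 ≡ 6 (mod 10), but 6³ = 216 ≡ 0 (mod 2), not 1.

Converse. This fails: take k = 1. Then 1³ = 1 ≡ 1 (mod 2), yet 1 ≡ 1 (mod 10), not 6.

Neither direction holds.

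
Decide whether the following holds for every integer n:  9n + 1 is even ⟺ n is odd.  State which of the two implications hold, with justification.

Both directions hold.

(⟹) Suppose 9n + 1 is even. Since 9 is odd, 9n and n have the same parity, so 9n + 1 ≡ n + 1 (mod 2). As 1 is odd, 9n + 1 is even exactly when n is odd. Thus n is odd.

(⟸) Conversely, suppose n is odd; write n = 2j + 1. Then 9n + 1 = 9·(2j + 1) + 1 = 2·9j + 10, which is even.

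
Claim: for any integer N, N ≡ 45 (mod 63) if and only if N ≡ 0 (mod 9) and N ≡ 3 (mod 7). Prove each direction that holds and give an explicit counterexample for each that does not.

The biconditional holds.

(⟹) Suppose N ≡ 45 (mod 63); write N = 63j + 45. Since 9 ∣ 63, reducing mod 9 gives N ≡ 45 ≡ 0 (mod 9); since 7 ∣ 63, reducing mod 7 gives N ≡ 45 ≡ 3 (mod 7).

(⟸) Conversely, if N ≡ 0 (mod 9) and N ≡ 3 (mod 7), then by the Chinese remainder theorem N ≡ 45 (mod 63). This is exactly N ≡ 45 (mod 63).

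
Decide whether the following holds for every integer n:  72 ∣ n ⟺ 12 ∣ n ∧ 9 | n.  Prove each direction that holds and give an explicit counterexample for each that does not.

[⇒] If 72 ∣ n, write n = 72q. Since 72 = 6·12, n = 12·(6q), so 12 ∣ n; and since 72 = 8·9, n = 9·(8q), so 9 ∣ n.

[⇐] This fails: take n = 36. Both 12 ∣ 36 and 9 ∣ 36, yet 36 is not a multiple of 72 (since 36 = 0·72 + 36), so 72 ∤ 36.

Not equivalent: only (⇒) holds.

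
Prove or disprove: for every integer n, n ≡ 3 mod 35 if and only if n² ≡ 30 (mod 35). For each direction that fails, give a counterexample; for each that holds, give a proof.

[⇒] This fails: take n = 3. Then 3 ≡ 3 (mod 35), but 3² = 9 ≡ 9 (mod 35), not 30.

[⇐] This fails: take n = 10. Then 10² = 100 ≡ 30 (mod 35), yet 10 ≡ 10 (mod 35), not 3.

Neither direction holds.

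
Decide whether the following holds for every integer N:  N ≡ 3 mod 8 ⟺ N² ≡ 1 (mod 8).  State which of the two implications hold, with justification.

Forward direction. Suppose N ≡ 3 mod 8. Write N = 8j + 3. Then (8j + 3)² = 64j² + 48j + 9 = 8(8j² + 6j + 1) + 1, so N² ≡ 1 (mod 8).

Converse. This fails: take N = 1. Then 1² = 1 ≡ 1 (mod 8), yet 1 ≡ 1 (mod 8), not 3.

The forward direction holds; the converse fails.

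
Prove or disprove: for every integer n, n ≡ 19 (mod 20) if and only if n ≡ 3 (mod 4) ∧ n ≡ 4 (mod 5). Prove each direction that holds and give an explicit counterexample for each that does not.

(⇒) Suppose n ≡ 19 (mod 20); write n = 20j + 19. Since 4 ∣ 20, reducing mod 4 gives n ≡ 19 ≡ 3 (mod 4); since 5 ∣ 20, reducing mod 5 gives n ≡ 19 ≡ 4 (mod 5).

(⇐) Conversely, if n ≡ 3 (mod 4) and n ≡ 4 (mod 5), then by the Chinese remainder theorem n ≡ 19 (mod 20). This is exactly n ≡ 19 (mod 20).

Both directions hold.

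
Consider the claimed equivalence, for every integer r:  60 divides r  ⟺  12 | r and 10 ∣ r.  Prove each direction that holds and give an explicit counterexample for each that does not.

Equivalent; both directions hold.

(→) If 60 ∣ r, write r = 60q. Since 60 = 5·12, r = 12·(5q), so 12 ∣ r; and since 60 = 6·10, r = 10·(6q), so 10 ∣ r.

(←) Suppose 12 ∣ r and 10 ∣ r. Any common multiple of 12 and 10 is a multiple of their lcm; here lcm(12, 10) = 12·10/gcd(12, 10) = 120/2 = 60, so 60 ∣ r.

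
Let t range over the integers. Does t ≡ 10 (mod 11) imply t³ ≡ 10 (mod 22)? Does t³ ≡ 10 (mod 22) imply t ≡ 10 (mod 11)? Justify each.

(⟹) This fails: take t = 21. Then 21 ≡ 10 (mod 11), but 21³ = 9261 ≡ 21 (mod 22), not 10.

(⟸) Conversely, the residues r modulo 22 with r³ ≡ 10 (mod 22) are exactly {10}, and each is ≡ 10 (mod 11).

(⇒) fails; (⇐) holds.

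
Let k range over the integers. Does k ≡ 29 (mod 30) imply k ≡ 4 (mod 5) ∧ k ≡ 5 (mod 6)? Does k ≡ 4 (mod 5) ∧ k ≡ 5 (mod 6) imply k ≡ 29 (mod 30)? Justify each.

(⇒) Suppose k ≡ 29 (mod 30); write k = 30j + 29. Since 5 ∣ 30, reducing mod 5 gives k ≡ 29 ≡ 4 (mod 5); since 6 ∣ 30, reducing mod 6 gives k ≡ 29 ≡ 5 (mod 6).

(⇐) Conversely, if k ≡ 4 (mod 5) and k ≡ 5 (mod 6), then by the Chinese remainder theorem k ≡ 29 (mod 30). This is exactly k ≡ 29 (mod 30).

Both directions hold.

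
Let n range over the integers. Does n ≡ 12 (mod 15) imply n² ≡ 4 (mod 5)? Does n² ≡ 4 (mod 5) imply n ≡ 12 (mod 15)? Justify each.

(⟸) This fails: take n = 2. Then 2² = 4 ≡ 4 (mod 5), yet 2 ≡ 2 (mod 15), not 12.

(⟹) Suppose n ≡ 12 (mod 15). Then n² ≡ 12² = 144 (mod 15), and since 5 ∣ 15, also n² ≡ 4 (mod 5).

The forward direction holds; the converse fails.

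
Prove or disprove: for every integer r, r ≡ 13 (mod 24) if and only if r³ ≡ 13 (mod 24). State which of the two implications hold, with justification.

(⇐) Suppose r³ ≡ 13 (mod 24). The only residue r in {0, …, 23} with r³ ≡ 13 (mod 24) is r = 13, so r ≡ 13 (mod 24).

(⇒) Suppose r ≡ 13 (mod 24). Write r = 24j + 13. Then (24j + 13)³ = 13824j³ + 22464j² + 12168j + 2197 = 24(576j³ + 936j² + 507j + 91) + 13, so r³ ≡ 13 (mod 24).

The biconditional holds.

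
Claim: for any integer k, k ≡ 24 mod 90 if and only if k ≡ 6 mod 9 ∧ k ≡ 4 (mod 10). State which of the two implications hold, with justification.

Both directions hold; the statement is true.

(→) Suppose k ≡ 24 (mod 90); write k = 90j + 24. Since 9 ∣ 90, reducing mod 9 gives k ≡ 24 ≡ 6 (mod 9); since 10 ∣ 90, reducing mod 10 gives k ≡ 24 ≡ 4 (mod 10).

(←) Conversely, if k ≡ 6 (mod 9) and k ≡ 4 (mod 10), then by the Chinese remainder theorem k ≡ 24 (mod 90). This is exactly k ≡ 24 (mod 90).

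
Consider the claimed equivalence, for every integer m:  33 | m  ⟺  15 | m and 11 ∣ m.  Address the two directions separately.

(⇒) fails; (⇐) holds.

(⟹) This fails: take m = 33. Certainly 33 ∣ 33, but 15 ∤ 33.

(⟸) Suppose 15 ∣ m and 11 ∣ m. Any common multiple of 15 and 11 is a multiple of their lcm; here gcd(15, 11) = 1, so lcm(15, 11) = 15·11 = 165, so 165 ∣ m. Since 33 ∣ 165, it follows that 33 ∣ m.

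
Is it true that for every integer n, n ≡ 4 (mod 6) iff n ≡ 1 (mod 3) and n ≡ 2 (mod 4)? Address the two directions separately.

Not equivalent: only (⇐) holds.

(⟹) This fails: n = 4 gives 4 ≡ 4 (mod 6) but 4 ≡ 0 (mod 4), so the conjunction on the right does not hold.

(⟸) Conversely, if n ≡ 1 (mod 3) and n ≡ 2 (mod 4), then by the Chinese remainder theorem n ≡ 10 (mod 12). Since 10 ≡ 4 (mod 6) and 6 ∣ 12, we get n ≡ 4 (mod 6).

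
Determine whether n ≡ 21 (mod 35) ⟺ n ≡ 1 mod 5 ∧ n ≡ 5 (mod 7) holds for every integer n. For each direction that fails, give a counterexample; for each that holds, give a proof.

(⇒) This fails: n = 21 gives 21 ≡ 21 (mod 35) but 21 ≡ 0 (mod 7), so the conjunction on the right does not hold.

(⇐) This fails: n = 26 satisfies both congruences on the right (26 ≡ 1 mod 5 and 26 ≡ 5 mod 7) yet 26 ≡ 26 (mod 35), not 21.

(⇒) fails and (⇐) fails.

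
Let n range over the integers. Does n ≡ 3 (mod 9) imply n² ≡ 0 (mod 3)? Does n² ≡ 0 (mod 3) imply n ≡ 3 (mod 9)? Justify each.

[⇒] Suppose n ≡ 3 (mod 9). Then n² ≡ 3² = 9 (mod 9), and since 3 ∣ 9, also n² ≡ 0 (mod 3).

[⇐] This fails: take n = 0. Then 0² = 0 ≡ 0 (mod 3), yet 0 ≡ 0 (mod 9), not 3.

(⇒) holds; (⇐) fails.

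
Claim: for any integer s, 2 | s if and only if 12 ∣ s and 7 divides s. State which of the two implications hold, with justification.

Not equivalent: only (⇐) holds.

(⟹) This fails: take s = 2. Certainly 2 ∣ 2, but 12 ∤ 2.

(⟸) Suppose 12 ∣ s and 7 ∣ s. Any common multiple of 12 and 7 is a multiple of their lcm; here gcd(12, 7) = 1, so lcm(12, 7) = 12·7 = 84, so 84 ∣ s. Since 2 ∣ 84, it follows that 2 ∣ s.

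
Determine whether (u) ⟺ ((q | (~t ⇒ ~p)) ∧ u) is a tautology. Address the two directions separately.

(→) This fails. Under u = T, q = F, t = F, p = T, the left side is true but the right side is false.

(←) Assume the antecedent. If u is true, u reduces to true regardless of the other variables. If u is false, the antecedent cannot hold. Either way u holds.

(⇒) fails; (⇐) holds.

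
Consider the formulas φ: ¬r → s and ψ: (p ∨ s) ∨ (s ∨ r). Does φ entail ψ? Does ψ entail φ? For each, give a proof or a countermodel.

Forward direction. Assume the antecedent. If r is true, (p ∨ s) ∨ (s ∨ r) reduces to true regardless of the other variables. If r is false, the antecedent forces (p = F, r = F, s = T) or (p = T, r = F, s = T), and (p ∨ s) ∨ (s ∨ r) holds there. Either way (p ∨ s) ∨ (s ∨ r) holds.

Converse. This fails. Under p = T, r = F, s = F, the left side is false but the right side is true.

Only the forward implication holds.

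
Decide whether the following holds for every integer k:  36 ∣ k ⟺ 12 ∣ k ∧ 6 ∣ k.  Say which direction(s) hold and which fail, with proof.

(→) If 36 ∣ k, write k = 36q. Since 36 = 3·12, k = 12·(3q), so 12 ∣ k; and since 36 = 6·6, k = 6·(6q), so 6 ∣ k.

(←) This fails: take k = 12. Both 12 ∣ 12 and 6 ∣ 12, yet 12 is not a multiple of 36 (since 12 = 0·36 + 12), so 36 ∤ 12.

Not equivalent: only (⇒) holds.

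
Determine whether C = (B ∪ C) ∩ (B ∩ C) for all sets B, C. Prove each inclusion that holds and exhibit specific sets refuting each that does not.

The sets are not equal: only the reverse inclusion holds.

Reverse inclusion. Let x ∈ (B ∪ C) ∩ (B ∩ C). Then x ∈ B ∩ C, from which x ∈ C.

Forward inclusion. This inclusion fails. Take B = ∅, C = {1}; then 1 ∈ C but 1 ∉ (B ∪ C) ∩ (B ∩ C).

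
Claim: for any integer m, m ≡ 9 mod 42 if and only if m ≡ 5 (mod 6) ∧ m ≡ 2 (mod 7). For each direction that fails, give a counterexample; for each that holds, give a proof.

[⇒] This fails: m = 9 gives 9 ≡ 9 (mod 42) but 9 ≡ 3 (mod 6), so the conjunction on the right does not hold.

[⇐] This fails: m = 23 satisfies both congruences on the right (23 ≡ 5 mod 6 and 23 ≡ 2 mod 7) yet 23 ≡ 23 (mod 42), not 9.

(⇒) fails and (⇐) fails.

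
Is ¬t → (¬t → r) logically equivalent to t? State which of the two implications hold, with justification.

The forward direction fails; the converse holds.

(⟸) Assume the antecedent. If t is true, ¬t → (¬t → r) reduces to true regardless of the other variables. If t is false, the antecedent cannot hold. Either way ¬t → (¬t → r) holds.

(⟹) This fails. Under t = F, r = T, the left side is true but the right side is false.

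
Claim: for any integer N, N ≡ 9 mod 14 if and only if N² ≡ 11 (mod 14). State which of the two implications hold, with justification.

(⟹) Suppose N ≡ 9 mod 14. Write N = 14j + 9. Then (14j + 9)² = 196j² + 252j + 81 = 14(14j² + 18j + 5) + 11, so N² ≡ 11 (mod 14).

(⟸) This fails: take N = 5. Then 5² = 25 ≡ 11 (mod 14), yet 5 ≡ 5 (mod 14), not 9.

(⇒) holds; (⇐) fails.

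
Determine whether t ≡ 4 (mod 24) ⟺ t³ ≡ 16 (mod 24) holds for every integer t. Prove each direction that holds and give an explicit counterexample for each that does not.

Only the forward implication holds.

(⇐) This fails: take t = 10. Then 10³ = 1000 ≡ 16 (mod 24), yet 10 ≡ 10 (mod 24), not 4.

(⇒) Suppose t ≡ 4 (mod 24). Write t = 24j + 4. Then (24j + 4)³ = 13824j³ + 6912j² + 1152j + 64 = 24(576j³ + 288j² + 48j + 2) + 16, so t³ ≡ 16 (mod 24).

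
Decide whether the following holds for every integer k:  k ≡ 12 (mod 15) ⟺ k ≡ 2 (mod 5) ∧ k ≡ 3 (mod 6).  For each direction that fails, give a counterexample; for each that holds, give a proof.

(⇒) This fails: k = 12 gives 12 ≡ 12 (mod 15) but 12 ≡ 0 (mod 6), so the conjunction on the right does not hold.

(⇐) Conversely, if k ≡ 2 (mod 5) and k ≡ 3 (mod 6), then by the Chinese remainder theorem k ≡ 27 (mod 30). Since 27 ≡ 12 (mod 15) and 15 ∣ 30, we get k ≡ 12 (mod 15).

Only the reverse direction holds.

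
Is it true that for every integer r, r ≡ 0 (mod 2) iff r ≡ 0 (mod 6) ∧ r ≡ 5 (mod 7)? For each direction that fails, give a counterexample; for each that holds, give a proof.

(⇒) This fails: r = 0 gives 0 ≡ 0 (mod 2) but 0 ≡ 0 (mod 7), so the conjunction on the right does not hold.

(⇐) Conversely, if r ≡ 0 (mod 6) and r ≡ 5 (mod 7), then by the Chinese remainder theorem r ≡ 12 (mod 42). Since 12 ≡ 0 (mod 2) and 2 ∣ 42, we get r ≡ 0 (mod 2).

Not equivalent: only (⇐) holds.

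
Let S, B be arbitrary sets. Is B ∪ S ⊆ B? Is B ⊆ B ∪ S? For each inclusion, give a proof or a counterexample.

(⟹) This inclusion fails. Take S = {1}, B = ∅; then 1 ∈ B ∪ S but 1 ∉ B.

(⟸) Let x ∈ B. Then either x ∈ B and x ∉ S; or x ∈ S ∩ B. In each case x ∈ B ∪ S, so B ⊆ B ∪ S.

The sets are not equal: only the reverse inclusion holds.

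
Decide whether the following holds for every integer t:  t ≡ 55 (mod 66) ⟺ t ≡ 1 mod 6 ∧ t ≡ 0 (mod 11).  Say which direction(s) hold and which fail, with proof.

Equivalent; both directions hold.

(⟹) Suppose t ≡ 55 (mod 66); write t = 66j + 55. Since 6 ∣ 66, reducing mod 6 gives t ≡ 55 ≡ 1 (mod 6); since 11 ∣ 66, reducing mod 11 gives t ≡ 55 ≡ 0 (mod 11).

(⟸) Conversely, if t ≡ 1 (mod 6) and t ≡ 0 (mod 11), then by the Chinese remainder theorem t ≡ 55 (mod 66). This is exactly t ≡ 55 (mod 66).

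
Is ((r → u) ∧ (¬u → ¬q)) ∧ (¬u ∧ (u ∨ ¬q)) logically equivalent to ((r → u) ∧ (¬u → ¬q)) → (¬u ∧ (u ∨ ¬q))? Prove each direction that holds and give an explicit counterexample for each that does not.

Only the forward direction holds.

Forward direction. Assume the antecedent. If r is true, the antecedent cannot hold. If r is false, the antecedent forces (r = F, q = F, u = F), and the consequent holds there. Either way the consequent holds.

Converse. This fails. Under r = T, q = F, u = F, the left side is false but the right side is true.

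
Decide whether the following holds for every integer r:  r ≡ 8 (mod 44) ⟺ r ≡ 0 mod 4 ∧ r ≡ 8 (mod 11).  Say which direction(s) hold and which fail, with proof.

The biconditional holds.

[⇒] Suppose r ≡ 8 (mod 44); write r = 44j + 8. Since 4 ∣ 44, reducing mod 4 gives r ≡ 8 ≡ 0 (mod 4); since 11 ∣ 44, reducing mod 11 gives r ≡ 8 (mod 11).

[⇐] Conversely, if r ≡ 0 (mod 4) and r ≡ 8 (mod 11), then by the Chinese remainder theorem r ≡ 8 (mod 44). This is exactly r ≡ 8 (mod 44).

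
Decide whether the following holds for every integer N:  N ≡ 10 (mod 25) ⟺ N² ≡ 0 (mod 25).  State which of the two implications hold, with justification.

(⇒) holds; (⇐) fails.

(→) Suppose N ≡ 10 (mod 25). Write N = 25j + 10. Then (25j + 10)² = 625j² + 500j + 100 = 25(25j² + 20j + 4) + 0, so N² ≡ 0 (mod 25).

(←) This fails: take N = 0. Then 0² = 0 ≡ 0 (mod 25), yet 0 ≡ 0 (mod 25), not 10.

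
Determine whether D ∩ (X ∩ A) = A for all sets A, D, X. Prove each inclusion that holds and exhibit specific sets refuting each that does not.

(⊆) Let x ∈ D ∩ (X ∩ A). Then x ∈ A ∩ D ∩ X, from which x ∈ A.

(⊇) This inclusion fails. Take A = {1}, D = ∅, X = ∅; then 1 ∈ A but 1 ∉ D ∩ (X ∩ A).

The sets are not equal: only the forward inclusion holds.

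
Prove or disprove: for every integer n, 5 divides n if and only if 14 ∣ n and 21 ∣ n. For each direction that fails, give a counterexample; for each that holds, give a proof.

(⟹) This fails: take n = 5. Certainly 5 ∣ 5, but 14 ∤ 5.

(⟸) This fails: take n = 42. Both 14 ∣ 42 and 21 ∣ 42, yet 42 is not a multiple of 5 (since 42 = 8·5 + 2), so 5 ∤ 42.

(⇒) fails and (⇐) fails.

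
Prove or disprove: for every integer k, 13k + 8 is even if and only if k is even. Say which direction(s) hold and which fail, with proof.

(⟹) Suppose 13k + 8 is even. Since 13 is odd, 13k and k have the same parity, so 13k + 8 ≡ k + 8 (mod 2). As 8 is even, 13k + 8 is even exactly when k is even. Thus k is even.

(⟸) Conversely, suppose k is even; write k = 2j. Then 13k + 8 = 13·(2j) + 8 = 2·13j + 8, which is even.

Equivalent; both directions hold.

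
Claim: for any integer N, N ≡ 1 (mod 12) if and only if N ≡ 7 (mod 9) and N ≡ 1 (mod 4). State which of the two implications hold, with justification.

The forward direction fails; the converse holds.

(⇒) This fails: N = 1 gives 1 ≡ 1 (mod 12) but 1 ≡ 1 (mod 9), so the conjunction on the right does not hold.

(⇐) Conversely, if N ≡ 7 (mod 9) and N ≡ 1 (mod 4), then by the Chinese remainder theorem N ≡ 25 (mod 36). Since 25 ≡ 1 (mod 12) and 12 ∣ 36, we get N ≡ 1 (mod 12).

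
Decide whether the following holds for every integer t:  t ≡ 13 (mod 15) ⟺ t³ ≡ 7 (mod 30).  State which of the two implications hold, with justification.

(→) This fails: take t = 28. Then 28 ≡ 13 (mod 15), but 28³ = 21952 ≡ 22 (mod 30), not 7.

(←) Conversely, the residues r modulo 30 with r³ ≡ 7 (mod 30) are exactly {13}, and each is ≡ 13 (mod 15).

Only the reverse direction holds.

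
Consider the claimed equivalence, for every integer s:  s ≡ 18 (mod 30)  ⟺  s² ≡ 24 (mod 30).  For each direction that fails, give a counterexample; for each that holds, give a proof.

Forward direction. Suppose s ≡ 18 (mod 30). Write s = 30j + 18. Then (30j + 18)² = 900j² + 1080j + 324 = 30(30j² + 36j + 10) + 24, so s² ≡ 24 (mod 30).

Converse. This fails: take s = 12. Then 12² = 144 ≡ 24 (mod 30), yet 12 ≡ 12 (mod 30), not 18.

(⇒) holds; (⇐) fails.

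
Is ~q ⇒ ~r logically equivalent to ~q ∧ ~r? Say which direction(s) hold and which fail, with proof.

Only the converse holds.

(→) This fails. Under r = F, q = T, the left side is true but the right side is false.

(←) Assume the antecedent. If r is true, the antecedent cannot hold. If r is false, ~q ⇒ ~r reduces to true regardless of the other variables. Either way ~q ⇒ ~r holds.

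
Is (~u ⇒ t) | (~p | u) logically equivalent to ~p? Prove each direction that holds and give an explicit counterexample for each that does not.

Not equivalent: only (⇐) holds.

(⇒) This fails. Under t = T, u = F, p = T, the left side is true but the right side is false.

(⇐) Assume the antecedent. If t is true, (~u ⇒ t) | (~p | u) reduces to true regardless of the other variables. If t is false, the antecedent forces (t = F, u = F, p = F) or (t = F, u = T, p = F), and (~u ⇒ t) | (~p | u) holds there. Either way (~u ⇒ t) | (~p | u) holds.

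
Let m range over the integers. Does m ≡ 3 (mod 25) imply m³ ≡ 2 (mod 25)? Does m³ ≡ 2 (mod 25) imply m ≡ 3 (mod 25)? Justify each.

(⇒) Suppose m ≡ 3 (mod 25). Write m = 25j + 3. Then (25j + 3)³ = 15625j³ + 5625j² + 675j + 27 = 25(625j³ + 225j² + 27j + 1) + 2, so m³ ≡ 2 (mod 25).

(⇐) Conversely, suppose m³ ≡ 2 (mod 25). The only residue r in {0, …, 24} with r³ ≡ 2 (mod 25) is r = 3, so m ≡ 3 (mod 25).

Both implications hold.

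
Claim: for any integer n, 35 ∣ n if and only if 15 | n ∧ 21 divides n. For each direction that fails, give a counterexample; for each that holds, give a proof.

(⟸) Suppose 15 ∣ n and 21 ∣ n. Any common multiple of 15 and 21 is a multiple of their lcm; here lcm(15, 21) = 15·21/gcd(15, 21) = 315/3 = 105, so 105 ∣ n. Since 35 ∣ 105, it follows that 35 ∣ n.

(⟹) This fails: take n = 35. Certainly 35 ∣ 35, but 15 ∤ 35.

Not equivalent: only (⇐) holds.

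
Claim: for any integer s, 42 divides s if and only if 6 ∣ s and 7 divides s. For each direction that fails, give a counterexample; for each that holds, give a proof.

Both directions hold; the statement is true.

(⟹) If 42 ∣ s, write s = 42q. Since 42 = 7·6, s = 6·(7q), so 6 ∣ s; and since 42 = 6·7, s = 7·(6q), so 7 ∣ s.

(⟸) Suppose 6 ∣ s and 7 ∣ s. Any common multiple of 6 and 7 is a multiple of their lcm; here gcd(6, 7) = 1, so lcm(6, 7) = 6·7 = 42, so 42 ∣ s.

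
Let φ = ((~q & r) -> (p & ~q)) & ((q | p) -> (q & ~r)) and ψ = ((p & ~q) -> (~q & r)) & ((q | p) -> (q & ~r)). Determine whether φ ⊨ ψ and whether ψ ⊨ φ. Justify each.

The forward direction holds; the converse fails.

(←) This fails. Under q = F, p = F, r = T, the left side is false but the right side is true.

(→) Assume the antecedent. If q is true, the antecedent forces (q = T, p = F, r = F) or (q = T, p = T, r = F), and the consequent holds there. If q is false, the antecedent forces (q = F, p = F, r = F), and the consequent holds there. Either way the consequent holds.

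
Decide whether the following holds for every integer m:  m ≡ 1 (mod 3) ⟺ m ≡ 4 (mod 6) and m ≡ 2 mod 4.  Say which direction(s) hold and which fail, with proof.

(→) This fails: m = 1 gives 1 ≡ 1 (mod 3) but 1 ≡ 1 (mod 6), so the conjunction on the right does not hold.

(←) Conversely, if m ≡ 4 (mod 6) and m ≡ 2 (mod 4), then by the Chinese remainder theorem m ≡ 10 (mod 12). Since 10 ≡ 1 (mod 3) and 3 ∣ 12, we get m ≡ 1 (mod 3).

Only the reverse direction holds.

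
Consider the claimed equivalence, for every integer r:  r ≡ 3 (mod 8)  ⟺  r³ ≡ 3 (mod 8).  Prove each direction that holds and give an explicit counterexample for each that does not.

Equivalent; both directions hold.

(→) Suppose r ≡ 3 (mod 8). Write r = 8j + 3. Then (8j + 3)³ = 512j³ + 576j² + 216j + 27 = 8(64j³ + 72j² + 27j + 3) + 3, so r³ ≡ 3 (mod 8).

(←) Conversely, suppose r³ ≡ 3 (mod 8). The only residue r in {0, …, 7} with r³ ≡ 3 (mod 8) is r = 3, so r ≡ 3 (mod 8).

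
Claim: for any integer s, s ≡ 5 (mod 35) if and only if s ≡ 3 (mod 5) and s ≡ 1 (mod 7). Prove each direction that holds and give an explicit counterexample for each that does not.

(⇒) fails and (⇐) fails.

Forward direction. This fails: s = 5 gives 5 ≡ 5 (mod 35) but 5 ≡ 0 (mod 5), so the conjunction on the right does not hold.

Converse. This fails: s = 8 satisfies both congruences on the right (8 ≡ 3 mod 5 and 8 ≡ 1 mod 7) yet 8 ≡ 8 (mod 35), not 5.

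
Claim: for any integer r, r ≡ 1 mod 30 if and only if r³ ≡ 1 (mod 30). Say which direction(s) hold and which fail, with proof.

Both directions hold; the statement is true.

(⟹) Suppose r ≡ 1 mod 30. Write r = 30j + 1. Then (30j + 1)³ = 27000j³ + 2700j² + 90j + 1 = 30(900j³ + 90j² + 3j) + 1, so r³ ≡ 1 (mod 30).

(⟸) Conversely, suppose r³ ≡ 1 (mod 30). The only residue r in {0, …, 29} with r³ ≡ 1 (mod 30) is r = 1, so r ≡ 1 (mod 30).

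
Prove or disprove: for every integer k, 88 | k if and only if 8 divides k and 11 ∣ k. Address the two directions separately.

(⟸) Suppose 8 ∣ k and 11 ∣ k. Any common multiple of 8 and 11 is a multiple of their lcm; here gcd(8, 11) = 1, so lcm(8, 11) = 8·11 = 88, so 88 ∣ k.

(⟹) If 88 ∣ k, write k = 88q. Since 88 = 11·8, k = 8·(11q), so 8 ∣ k; and since 88 = 8·11, k = 11·(8q), so 11 ∣ k.

Both directions hold; the statement is true.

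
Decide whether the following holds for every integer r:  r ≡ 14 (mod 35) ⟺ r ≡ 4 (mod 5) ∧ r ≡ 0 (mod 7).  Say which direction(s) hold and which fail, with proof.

Equivalent; both directions hold.

[⇒] Suppose r ≡ 14 (mod 35); write r = 35j + 14. Since 5 ∣ 35, reducing mod 5 gives r ≡ 14 ≡ 4 (mod 5); since 7 ∣ 35, reducing mod 7 gives r ≡ 14 ≡ 0 (mod 7).

[⇐] Conversely, if r ≡ 4 (mod 5) and r ≡ 0 (mod 7), then by the Chinese remainder theorem r ≡ 14 (mod 35). This is exactly r ≡ 14 (mod 35).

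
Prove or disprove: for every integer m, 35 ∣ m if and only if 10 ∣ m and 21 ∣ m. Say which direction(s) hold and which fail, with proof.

[⇒] This fails: take m = 35. Certainly 35 ∣ 35, but 10 ∤ 35.

[⇐] Suppose 10 ∣ m and 21 ∣ m. Any common multiple of 10 and 21 is a multiple of their lcm; here gcd(10, 21) = 1, so lcm(10, 21) = 10·21 = 210, so 210 ∣ m. Since 35 ∣ 210, it follows that 35 ∣ m.

(⇒) fails; (⇐) holds.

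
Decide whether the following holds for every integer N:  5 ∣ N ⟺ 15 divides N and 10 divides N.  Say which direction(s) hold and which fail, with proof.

Not equivalent: only (⇐) holds.

(⟹) This fails: take N = 5. Certainly 5 ∣ 5, but 15 ∤ 5.

(⟸) Suppose 15 ∣ N and 10 ∣ N. Any common multiple of 15 and 10 is a multiple of their lcm; here lcm(15, 10) = 15·10/gcd(15, 10) = 150/5 = 30, so 30 ∣ N. Since 5 ∣ 30, it follows that 5 ∣ N.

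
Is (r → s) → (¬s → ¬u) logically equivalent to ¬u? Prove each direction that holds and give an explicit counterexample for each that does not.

Only the reverse direction holds.

Forward direction. This fails. Under u = T, r = T, s = F, the left side is true but the right side is false.

Converse. Assume the antecedent. If u is true, the antecedent cannot hold. If u is false, (r → s) → (¬s → ¬u) reduces to true regardless of the other variables. Either way (r → s) → (¬s → ¬u) holds.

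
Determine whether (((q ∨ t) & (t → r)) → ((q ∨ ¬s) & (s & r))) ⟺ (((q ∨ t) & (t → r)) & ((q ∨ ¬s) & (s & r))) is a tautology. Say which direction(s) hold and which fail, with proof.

The forward direction fails; the converse holds.

Converse. Assume the antecedent. If s is true, the antecedent forces (s = T, q = T, r = T, t = F) or (s = T, q = T, r = T, t = T), and the consequent holds there. If s is false, the antecedent cannot hold. Either way the consequent holds.

Forward direction. This fails. Under s = F, q = F, r = F, t = F, the left side is true but the right side is false.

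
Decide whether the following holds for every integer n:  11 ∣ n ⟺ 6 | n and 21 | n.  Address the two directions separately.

Neither direction holds.

(⟹) This fails: take n = 11. Certainly 11 ∣ 11, but 6 ∤ 11.

(⟸) This fails: take n = 42. Both 6 ∣ 42 and 21 ∣ 42, yet 42 is not a multiple of 11 (since 42 = 3·11 + 9), so 11 ∤ 42.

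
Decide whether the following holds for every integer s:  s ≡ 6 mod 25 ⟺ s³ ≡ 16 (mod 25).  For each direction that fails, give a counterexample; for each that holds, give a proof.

Both directions hold.

[⇒] Suppose s ≡ 6 mod 25. Write s = 25j + 6. Then (25j + 6)³ = 15625j³ + 11250j² + 2700j + 216 = 25(625j³ + 450j² + 108j + 8) + 16, so s³ ≡ 16 (mod 25).

[⇐] Conversely, suppose s³ ≡ 16 (mod 25). The only residue r in {0, …, 24} with r³ ≡ 16 (mod 25) is r = 6, so s ≡ 6 (mod 25).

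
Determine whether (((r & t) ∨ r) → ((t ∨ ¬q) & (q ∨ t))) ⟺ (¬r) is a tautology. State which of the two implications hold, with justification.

Only the converse holds.

(⇒) This fails. Under t = T, r = T, q = F, the left side is true but the right side is false.

(⇐) Assume the antecedent. If t is true, the consequent reduces to true regardless of the other variables. If t is false, the antecedent forces (t = F, r = F, q = F) or (t = F, r = F, q = T), and the consequent holds there. Either way the consequent holds.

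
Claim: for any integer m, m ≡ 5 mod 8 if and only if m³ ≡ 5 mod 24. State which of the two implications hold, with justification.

(⇒) fails; (⇐) holds.

Forward direction. This fails: take m = 13. Then 13 ≡ 5 (mod 8), but 13³ = 2197 ≡ 13 (mod 24), not 5.

Converse. The residues r modulo 24 with r³ ≡ 5 (mod 24) are exactly {5}, and each is ≡ 5 (mod 8).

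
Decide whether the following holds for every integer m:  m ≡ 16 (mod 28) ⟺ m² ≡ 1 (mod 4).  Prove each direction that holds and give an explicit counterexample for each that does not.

(⇒) This fails: take m = 16. Then 16 ≡ 16 (mod 28), but 16² = 256 ≡ 0 (mod 4), not 1.

(⇐) This fails: take m = 1. Then 1² = 1 ≡ 1 (mod 4), yet 1 ≡ 1 (mod 28), not 16.

(⇒) fails and (⇐) fails.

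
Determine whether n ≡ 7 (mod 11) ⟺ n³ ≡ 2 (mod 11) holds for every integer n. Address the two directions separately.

[⇒] Suppose n ≡ 7 (mod 11). Write n = 11j + 7. Then (11j + 7)³ = 1331j³ + 2541j² + 1617j + 343 = 11(121j³ + 231j² + 147j + 31) + 2, so n³ ≡ 2 (mod 11).

[⇐] Conversely, suppose n³ ≡ 2 (mod 11). The only residue r in {0, …, 10} with r³ ≡ 2 (mod 11) is r = 7, so n ≡ 7 (mod 11).

Both directions hold.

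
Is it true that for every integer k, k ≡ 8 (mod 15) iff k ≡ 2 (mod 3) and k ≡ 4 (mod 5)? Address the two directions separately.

Neither direction holds.

Forward direction. This fails: k = 8 gives 8 ≡ 8 (mod 15) but 8 ≡ 3 (mod 5), so the conjunction on the right does not hold.

Converse. This fails: k = 14 satisfies both congruences on the right (14 ≡ 2 mod 3 and 14 ≡ 4 mod 5) yet 14 ≡ 14 (mod 15), not 8.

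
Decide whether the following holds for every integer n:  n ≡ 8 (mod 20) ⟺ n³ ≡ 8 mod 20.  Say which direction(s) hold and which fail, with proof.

[⇒] This fails: take n = 8. Then 8 ≡ 8 (mod 20), but 8³ = 512 ≡ 12 (mod 20), not 8.

[⇐] This fails: take n = 2. Then 2³ = 8 ≡ 8 (mod 20), yet 2 ≡ 2 (mod 20), not 8.

Neither direction holds.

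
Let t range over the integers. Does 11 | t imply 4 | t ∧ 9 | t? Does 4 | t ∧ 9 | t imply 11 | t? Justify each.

Neither implication holds.

Forward direction. This fails: take t = 11. Certainly 11 ∣ 11, but 4 ∤ 11.

Converse. This fails: take t = 36. Both 4 ∣ 36 and 9 ∣ 36, yet 36 is not a multiple of 11 (since 36 = 3·11 + 3), so 11 ∤ 36.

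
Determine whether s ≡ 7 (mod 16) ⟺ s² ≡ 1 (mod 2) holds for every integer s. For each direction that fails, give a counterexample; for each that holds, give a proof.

Only the forward implication holds.

[⇒] Suppose s ≡ 7 (mod 16). Then s² ≡ 7² = 49 (mod 16), and since 2 ∣ 16, also s² ≡ 1 (mod 2).

[⇐] This fails: take s = 1. Then 1² = 1 ≡ 1 (mod 2), yet 1 ≡ 1 (mod 16), not 7.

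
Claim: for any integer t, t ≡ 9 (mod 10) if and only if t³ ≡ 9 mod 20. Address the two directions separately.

Only the converse holds.

[⇐] The residues r modulo 20 with r³ ≡ 9 (mod 20) are exactly {9}, and each is ≡ 9 (mod 10).

[⇒] This fails: take t = 19. Then 19 ≡ 9 (mod 10), but 19³ = 6859 ≡ 19 (mod 20), not 9.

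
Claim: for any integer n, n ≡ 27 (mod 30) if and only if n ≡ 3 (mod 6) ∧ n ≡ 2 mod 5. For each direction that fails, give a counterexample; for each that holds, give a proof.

Both directions hold; the statement is true.

(⟹) Suppose n ≡ 27 (mod 30); write n = 30j + 27. Since 6 ∣ 30, reducing mod 6 gives n ≡ 27 ≡ 3 (mod 6); since 5 ∣ 30, reducing mod 5 gives n ≡ 27 ≡ 2 (mod 5).

(⟸) Conversely, if n ≡ 3 (mod 6) and n ≡ 2 (mod 5), then by the Chinese remainder theorem n ≡ 27 (mod 30). This is exactly n ≡ 27 (mod 30).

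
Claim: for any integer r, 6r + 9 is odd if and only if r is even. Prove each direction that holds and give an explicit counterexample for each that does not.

Not equivalent: only (⇐) holds.

(⇒) This fails: take r = 1. Then 6r + 9 = 15, which is odd, yet r = 1 is odd, not even.

(⇐) Suppose r is even. Since 6 is even, 6r is even for every r, so 6r + 9 has the same parity as 9, which is odd. Hence 6r + 9 is odd.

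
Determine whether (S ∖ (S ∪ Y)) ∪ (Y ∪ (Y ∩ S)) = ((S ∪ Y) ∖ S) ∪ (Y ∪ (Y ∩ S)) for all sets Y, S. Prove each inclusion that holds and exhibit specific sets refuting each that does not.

The two sets are equal.

Forward inclusion. Let x ∈ (S ∖ (S ∪ Y)) ∪ (Y ∪ (Y ∩ S)). Then either x ∈ Y and x ∉ S; or x ∈ Y ∩ S. In each case x ∈ ((S ∪ Y) ∖ S) ∪ (Y ∪ (Y ∩ S)), so (S ∖ (S ∪ Y)) ∪ (Y ∪ (Y ∩ S)) ⊆ ((S ∪ Y) ∖ S) ∪ (Y ∪ (Y ∩ S)).

Reverse inclusion. Let x ∈ ((S ∪ Y) ∖ S) ∪ (Y ∪ (Y ∩ S)). Then either x ∈ Y and x ∉ S; or x ∈ Y ∩ S. In each case x ∈ (S ∖ (S ∪ Y)) ∪ (Y ∪ (Y ∩ S)), so ((S ∪ Y) ∖ S) ∪ (Y ∪ (Y ∩ S)) ⊆ (S ∖ (S ∪ Y)) ∪ (Y ∪ (Y ∩ S)).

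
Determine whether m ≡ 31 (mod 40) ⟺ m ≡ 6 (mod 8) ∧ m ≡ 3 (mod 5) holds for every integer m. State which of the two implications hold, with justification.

Neither implication holds.

(→) This fails: m = 31 gives 31 ≡ 31 (mod 40) but 31 ≡ 7 (mod 8), so the conjunction on the right does not hold.

(←) This fails: m = 38 satisfies both congruences on the right (38 ≡ 6 mod 8 and 38 ≡ 3 mod 5) yet 38 ≡ 38 (mod 40), not 31.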